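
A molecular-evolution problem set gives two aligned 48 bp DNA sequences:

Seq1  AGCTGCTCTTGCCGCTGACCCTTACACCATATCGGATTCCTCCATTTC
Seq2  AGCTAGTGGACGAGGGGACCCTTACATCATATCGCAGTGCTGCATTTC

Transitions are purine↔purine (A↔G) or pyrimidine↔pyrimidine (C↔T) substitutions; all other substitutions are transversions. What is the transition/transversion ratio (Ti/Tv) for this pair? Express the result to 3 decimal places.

Mismatches occur at site 5 (G→A, transition), site 6 (C→G, transversion), site 8 (C→G, transversion), site 9 (T→G, transversion), site 10 (T→A, transversion), site 11 (G→C, transversion), site 12 (C→G, transversion), site 13 (C→A, transversion), site 15 (C→G, transversion), site 16 (T→G, transversion), site 27 (C→T, transition), site 35 (G→C, transversion), site 37 (T→G, transversion), site 39 (C→G, transversion), site 42 (C→G, transversion).
Of the 15 differences, 2 transitions and 13 transversions, so Ti/Tv = 2/13 = 0.154.

0.154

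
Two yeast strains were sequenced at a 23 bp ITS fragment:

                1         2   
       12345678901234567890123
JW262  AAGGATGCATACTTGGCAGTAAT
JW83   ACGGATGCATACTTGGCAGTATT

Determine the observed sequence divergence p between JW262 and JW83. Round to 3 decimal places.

The sequences differ at positions 2 (A/C), 22 (A/T).
There are 2 differences over 23 sites, so p = 2/23 = 0.087.

0.087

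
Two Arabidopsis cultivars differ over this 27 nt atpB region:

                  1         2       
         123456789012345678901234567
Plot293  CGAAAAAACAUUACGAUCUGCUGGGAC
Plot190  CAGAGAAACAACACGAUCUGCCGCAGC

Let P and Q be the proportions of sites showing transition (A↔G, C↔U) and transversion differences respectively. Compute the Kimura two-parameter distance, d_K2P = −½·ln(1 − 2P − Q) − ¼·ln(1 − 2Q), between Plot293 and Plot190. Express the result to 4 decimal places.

0.4891

The sequences differ at positions 2 (G/A, transition), 3 (A/G, transition), 5 (A/G, transition), 11 (U/A, transversion), 12 (U/C, transition), 22 (U/C, transition), 24 (G/C, transversion), 25 (G/A, transition), 26 (A/G, transition).
Of the 9 differences, 7 transitions and 2 transversions over 27 sites: P = 7/27 = 0.259259, Q = 2/27 = 0.074074.
d = −0.5·ln(0.407408) − 0.25·ln(0.851852) = −0.5·(-0.897940) − 0.25·(-0.160342) = 0.4891.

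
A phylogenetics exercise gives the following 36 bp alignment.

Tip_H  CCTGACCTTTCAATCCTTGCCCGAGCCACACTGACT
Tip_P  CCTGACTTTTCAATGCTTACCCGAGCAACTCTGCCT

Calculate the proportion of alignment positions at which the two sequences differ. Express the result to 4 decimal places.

0.1667

Mismatches occur at site 7 (C/T), site 15 (C/G), site 19 (G/A), site 27 (C/A), site 30 (A/T), site 34 (A/C).
There are 6 differences over 36 sites, so p = 6/36 = 0.1667.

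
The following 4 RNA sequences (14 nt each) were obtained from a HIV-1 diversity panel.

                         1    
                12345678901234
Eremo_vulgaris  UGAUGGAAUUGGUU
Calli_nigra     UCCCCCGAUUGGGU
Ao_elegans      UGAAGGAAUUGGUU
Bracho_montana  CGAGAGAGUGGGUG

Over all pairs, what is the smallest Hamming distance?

Pairwise Hamming distances:
  Eremo_vulgaris vs Calli_nigra: 7
  Eremo_vulgaris vs Ao_elegans: 1
  Eremo_vulgaris vs Bracho_montana: 6
  Calli_nigra vs Ao_elegans: 7
  Calli_nigra vs Bracho_montana: 11
  Ao_elegans vs Bracho_montana: 6
The smallest is 1, between Eremo_vulgaris and Ao_elegans.

1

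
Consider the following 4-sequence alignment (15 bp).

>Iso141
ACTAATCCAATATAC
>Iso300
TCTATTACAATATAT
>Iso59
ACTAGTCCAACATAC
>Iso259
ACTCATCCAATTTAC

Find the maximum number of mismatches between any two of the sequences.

6

Pairwise Hamming distances:
  Iso141 vs Iso300: 4
  Iso141 vs Iso59: 2
  Iso141 vs Iso259: 2
  Iso300 vs Iso59: 5
  Iso300 vs Iso259: 6
  Iso59 vs Iso259: 4
The largest is 6, between Iso300 and Iso259.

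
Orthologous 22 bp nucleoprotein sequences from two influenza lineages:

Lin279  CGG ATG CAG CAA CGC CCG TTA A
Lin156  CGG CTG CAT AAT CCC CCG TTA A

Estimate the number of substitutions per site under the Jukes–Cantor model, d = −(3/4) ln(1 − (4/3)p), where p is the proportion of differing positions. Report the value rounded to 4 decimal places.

0.2708

The sequences differ at positions 4 (A/C), 9 (G/T), 10 (C/A), 12 (A/T), 14 (G/C).
p = 5/22 = 0.227273.
d = −0.75 · ln(1 − (4/3)·0.227273) = −0.75 · ln(0.696969) = −0.75 · (-0.361014) = 0.2708.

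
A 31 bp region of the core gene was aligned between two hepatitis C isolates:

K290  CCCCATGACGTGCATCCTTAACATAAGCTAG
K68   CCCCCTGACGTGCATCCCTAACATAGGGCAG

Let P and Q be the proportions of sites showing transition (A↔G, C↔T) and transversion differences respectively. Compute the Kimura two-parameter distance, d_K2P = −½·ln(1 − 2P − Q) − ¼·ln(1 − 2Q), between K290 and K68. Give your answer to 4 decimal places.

0.1838

Differing sites — 5:A/C (Tv); 18:T/C (Ti); 26:A/G (Ti); 28:C/G (Tv); 29:T/C (Ti).
Of the 5 differences, 3 transitions and 2 transversions over 31 sites: P = 3/31 = 0.096774, Q = 2/31 = 0.064516.
d = −0.5·ln(0.741936) − 0.25·ln(0.870968) = −0.5·(-0.298492) − 0.25·(-0.138150) = 0.1838.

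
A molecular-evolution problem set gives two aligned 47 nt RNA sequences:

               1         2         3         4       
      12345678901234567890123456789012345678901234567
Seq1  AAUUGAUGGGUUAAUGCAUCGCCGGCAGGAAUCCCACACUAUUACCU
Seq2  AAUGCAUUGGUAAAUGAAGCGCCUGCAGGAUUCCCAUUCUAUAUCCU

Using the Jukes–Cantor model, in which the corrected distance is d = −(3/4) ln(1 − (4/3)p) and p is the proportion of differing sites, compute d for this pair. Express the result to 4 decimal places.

0.3121

The sequences differ at positions 4 (U/G), 5 (G/C), 8 (G/U), 12 (U/A), 17 (C/A), 19 (U/G), 24 (G/U), 31 (A/U), 37 (C/U), 38 (A/U), 43 (U/A), 44 (A/U).
p = 12/47 = 0.255319.
d = −0.75 · ln(1 − (4/3)·0.255319) = −0.75 · ln(0.659575) = −0.75 · (-0.416160) = 0.3121.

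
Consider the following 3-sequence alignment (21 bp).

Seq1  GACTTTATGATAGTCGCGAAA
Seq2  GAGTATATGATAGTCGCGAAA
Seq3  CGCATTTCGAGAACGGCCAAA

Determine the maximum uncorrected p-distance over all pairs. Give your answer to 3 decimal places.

0.571

Pairwise Hamming distances:
  Seq1 vs Seq2: 2
  Seq1 vs Seq3: 10
  Seq2 vs Seq3: 12
The largest is 12 mismatches, between Seq2 and Seq3; p = 12/21 = 0.571.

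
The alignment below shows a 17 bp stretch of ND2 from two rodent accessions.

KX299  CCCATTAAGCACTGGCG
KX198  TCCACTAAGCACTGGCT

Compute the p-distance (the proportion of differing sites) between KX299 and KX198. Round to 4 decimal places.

Mismatches occur at site 1 (C↔T), site 5 (T↔C), site 17 (G↔T).
There are 3 differences over 17 sites, so p = 3/17 = 0.1765.

0.1765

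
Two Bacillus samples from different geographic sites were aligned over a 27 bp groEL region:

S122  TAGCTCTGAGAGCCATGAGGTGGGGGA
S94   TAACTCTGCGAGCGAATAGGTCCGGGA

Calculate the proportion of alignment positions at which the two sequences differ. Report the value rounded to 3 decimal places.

Mismatches occur at site 3 (G↔A), site 9 (A↔C), site 14 (C↔G), site 16 (T↔A), site 17 (G↔T), site 22 (G↔C), site 23 (G↔C).
There are 7 differences over 27 sites, so p = 7/27 = 0.259.

0.259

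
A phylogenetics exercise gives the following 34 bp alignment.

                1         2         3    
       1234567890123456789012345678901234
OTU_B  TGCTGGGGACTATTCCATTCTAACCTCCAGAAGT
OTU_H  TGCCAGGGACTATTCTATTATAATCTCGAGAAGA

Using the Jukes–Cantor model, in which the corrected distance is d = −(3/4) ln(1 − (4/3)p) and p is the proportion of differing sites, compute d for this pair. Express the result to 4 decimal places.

0.2407

Mismatches occur at site 4 (T↔C), site 5 (G↔A), site 16 (C↔T), site 20 (C↔A), site 24 (C↔T), site 28 (C↔G), site 34 (T↔A).
p = 7/34 = 0.205882.
d = −0.75 · ln(1 − (4/3)·0.205882) = −0.75 · ln(0.725491) = −0.75 · (-0.320907) = 0.2407.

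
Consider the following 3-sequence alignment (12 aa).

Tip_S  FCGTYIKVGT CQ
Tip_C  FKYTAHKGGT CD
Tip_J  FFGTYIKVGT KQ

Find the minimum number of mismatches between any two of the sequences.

2

Pairwise Hamming distances:
  Tip_S vs Tip_C: 6
  Tip_S vs Tip_J: 2
  Tip_C vs Tip_J: 7
The smallest is 2, between Tip_S and Tip_J.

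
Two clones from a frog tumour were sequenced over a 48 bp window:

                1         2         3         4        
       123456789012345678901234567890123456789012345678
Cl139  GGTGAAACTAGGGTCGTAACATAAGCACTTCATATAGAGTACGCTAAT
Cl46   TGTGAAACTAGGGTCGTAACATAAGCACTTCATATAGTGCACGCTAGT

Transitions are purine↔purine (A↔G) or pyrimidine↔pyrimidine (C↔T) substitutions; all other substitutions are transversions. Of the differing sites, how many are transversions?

The sequences differ at positions 1 (G/T, transversion), 38 (A/T, transversion), 40 (T/C, transition), 47 (A/G, transition).
Of the 4 differences, 2 transitions and 2 transversions, so the answer is 2.

2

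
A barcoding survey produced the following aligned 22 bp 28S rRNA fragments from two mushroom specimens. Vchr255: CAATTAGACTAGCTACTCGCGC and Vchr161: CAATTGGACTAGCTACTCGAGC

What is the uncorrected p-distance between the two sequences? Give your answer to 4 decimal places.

0.0909

Mismatches occur at site 6 (A/G), site 20 (C/A).
There are 2 differences over 22 sites, so p = 2/22 = 0.0909.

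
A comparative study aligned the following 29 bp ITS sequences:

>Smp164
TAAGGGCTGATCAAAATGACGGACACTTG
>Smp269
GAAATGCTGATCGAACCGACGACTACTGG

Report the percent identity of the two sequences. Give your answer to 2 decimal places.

65.52%

Mismatches occur at site 1 (T→G), site 4 (G→A), site 5 (G→T), site 13 (A→G), site 16 (A→C), site 17 (T→C), site 22 (G→A), site 23 (A→C), site 24 (C→T), site 28 (T→G).
19 of the 29 sites match, so the percent identity is 19/29 × 100 = 65.52%.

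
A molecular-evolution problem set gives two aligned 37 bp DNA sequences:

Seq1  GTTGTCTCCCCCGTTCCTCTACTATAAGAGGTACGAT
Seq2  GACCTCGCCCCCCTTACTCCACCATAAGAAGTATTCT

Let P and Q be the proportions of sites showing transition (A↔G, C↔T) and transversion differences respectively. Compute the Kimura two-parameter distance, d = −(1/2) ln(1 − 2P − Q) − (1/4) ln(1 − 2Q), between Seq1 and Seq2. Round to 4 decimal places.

The sequences differ at positions 2 (T/A, transversion), 3 (T/C, transition), 4 (G/C, transversion), 7 (T/G, transversion), 13 (G/C, transversion), 16 (C/A, transversion), 20 (T/C, transition), 23 (T/C, transition), 30 (G/A, transition), 34 (C/T, transition), 35 (G/T, transversion), 36 (A/C, transversion).
Of the 12 differences, 5 transitions and 7 transversions over 37 sites: P = 5/37 = 0.135135, Q = 7/37 = 0.189189.
d = −0.5·ln(0.540541) − 0.25·ln(0.621622) = −0.5·(-0.615185) − 0.25·(-0.475423) = 0.4264.

0.4264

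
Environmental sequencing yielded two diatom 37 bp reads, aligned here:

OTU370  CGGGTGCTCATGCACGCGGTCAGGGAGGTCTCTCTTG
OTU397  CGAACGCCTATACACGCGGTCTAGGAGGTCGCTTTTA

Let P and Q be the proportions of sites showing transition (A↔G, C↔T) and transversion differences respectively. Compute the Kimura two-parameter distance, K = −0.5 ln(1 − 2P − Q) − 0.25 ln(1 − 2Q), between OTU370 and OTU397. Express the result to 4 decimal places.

0.4175

Differing sites — 3:G/A (Ti); 4:G/A (Ti); 5:T/C (Ti); 8:T/C (Ti); 9:C/T (Ti); 12:G/A (Ti); 22:A/T (Tv); 23:G/A (Ti); 31:T/G (Tv); 34:C/T (Ti); 37:G/A (Ti).
Of the 11 differences, 9 transitions and 2 transversions over 37 sites: P = 9/37 = 0.243243, Q = 2/37 = 0.054054.
d = −0.5·ln(0.459460) − 0.25·ln(0.891892) = −0.5·(-0.777703) − 0.25·(-0.114410) = 0.4175.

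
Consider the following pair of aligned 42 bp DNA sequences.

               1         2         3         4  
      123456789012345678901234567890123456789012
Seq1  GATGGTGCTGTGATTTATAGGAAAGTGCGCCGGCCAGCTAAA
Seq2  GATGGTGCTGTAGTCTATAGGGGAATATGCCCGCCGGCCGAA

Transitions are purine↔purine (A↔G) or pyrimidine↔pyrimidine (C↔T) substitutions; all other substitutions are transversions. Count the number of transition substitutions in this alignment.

The sequences differ at positions 12 (G/A, transition), 13 (A/G, transition), 15 (T/C, transition), 22 (A/G, transition), 23 (A/G, transition), 25 (G/A, transition), 27 (G/A, transition), 28 (C/T, transition), 32 (G/C, transversion), 36 (A/G, transition), 39 (T/C, transition), 40 (A/G, transition).
Of the 12 differences, 11 transitions and 1 transversion, so the answer is 11.

11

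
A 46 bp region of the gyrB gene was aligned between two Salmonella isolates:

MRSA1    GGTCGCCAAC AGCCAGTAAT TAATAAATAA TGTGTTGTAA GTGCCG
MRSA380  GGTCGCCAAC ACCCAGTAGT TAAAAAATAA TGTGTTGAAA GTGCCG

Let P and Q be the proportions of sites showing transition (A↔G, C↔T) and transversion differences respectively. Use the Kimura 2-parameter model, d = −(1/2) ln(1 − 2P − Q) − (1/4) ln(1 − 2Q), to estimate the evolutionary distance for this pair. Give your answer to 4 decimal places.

0.0925

Mismatches occur at site 12 (G/C, transversion), site 19 (A/G, transition), site 24 (T/A, transversion), site 38 (T/A, transversion).
Of the 4 differences, 1 transition and 3 transversions over 46 sites: P = 1/46 = 0.021739, Q = 3/46 = 0.065217.
d = −0.5·ln(0.891305) − 0.25·ln(0.869566) = −0.5·(-0.115069) − 0.25·(-0.139761) = 0.0925.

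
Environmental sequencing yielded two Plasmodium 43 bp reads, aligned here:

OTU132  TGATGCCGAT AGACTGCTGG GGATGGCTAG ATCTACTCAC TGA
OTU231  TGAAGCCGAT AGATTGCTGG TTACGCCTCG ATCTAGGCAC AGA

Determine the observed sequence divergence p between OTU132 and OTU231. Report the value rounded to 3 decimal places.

Differing sites — 4:T/A; 14:C/T; 21:G/T; 22:G/T; 24:T/C; 26:G/C; 29:A/C; 36:C/G; 37:T/G; 41:T/A.
There are 10 differences over 43 sites, so p = 10/43 = 0.233.

0.233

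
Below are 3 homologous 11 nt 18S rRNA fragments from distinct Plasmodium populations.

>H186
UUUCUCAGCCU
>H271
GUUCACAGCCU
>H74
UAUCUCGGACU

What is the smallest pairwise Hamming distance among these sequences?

2

Pairwise Hamming distances:
  H186 vs H271: 2
  H186 vs H74: 3
  H271 vs H74: 5
The smallest is 2, between H186 and H271.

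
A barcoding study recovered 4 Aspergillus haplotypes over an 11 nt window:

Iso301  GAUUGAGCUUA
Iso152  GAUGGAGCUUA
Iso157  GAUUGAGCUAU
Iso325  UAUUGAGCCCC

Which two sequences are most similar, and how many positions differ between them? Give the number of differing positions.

1

Pairwise Hamming distances:
  Iso301 vs Iso152: 1
  Iso301 vs Iso157: 2
  Iso301 vs Iso325: 4
  Iso152 vs Iso157: 3
  Iso152 vs Iso325: 5
  Iso157 vs Iso325: 4
The smallest is 1, between Iso301 and Iso152.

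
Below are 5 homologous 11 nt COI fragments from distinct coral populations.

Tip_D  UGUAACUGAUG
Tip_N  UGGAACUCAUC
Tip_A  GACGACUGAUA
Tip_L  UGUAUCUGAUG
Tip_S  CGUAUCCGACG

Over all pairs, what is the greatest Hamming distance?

Pairwise Hamming distances:
  Tip_D vs Tip_N: 3
  Tip_D vs Tip_A: 5
  Tip_D vs Tip_L: 1
  Tip_D vs Tip_S: 4
  Tip_N vs Tip_A: 6
  Tip_N vs Tip_L: 4
  Tip_N vs Tip_S: 7
  Tip_A vs Tip_L: 6
  Tip_A vs Tip_S: 8
  Tip_L vs Tip_S: 3
The largest is 8, between Tip_A and Tip_S.

8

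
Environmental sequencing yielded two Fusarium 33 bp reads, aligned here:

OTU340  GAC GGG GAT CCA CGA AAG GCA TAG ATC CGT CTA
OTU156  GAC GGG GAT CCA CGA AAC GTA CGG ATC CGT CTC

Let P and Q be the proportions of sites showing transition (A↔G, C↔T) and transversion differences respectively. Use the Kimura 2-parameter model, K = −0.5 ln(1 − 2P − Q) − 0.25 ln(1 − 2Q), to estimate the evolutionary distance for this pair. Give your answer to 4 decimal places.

0.1711

The sequences differ at positions 18 (G/C, transversion), 20 (C/T, transition), 22 (T/C, transition), 23 (A/G, transition), 33 (A/C, transversion).
Of the 5 differences, 3 transitions and 2 transversions over 33 sites: P = 3/33 = 0.090909, Q = 2/33 = 0.060606.
d = −0.5·ln(0.757576) − 0.25·ln(0.878788) = −0.5·(-0.277631) − 0.25·(-0.129212) = 0.1711.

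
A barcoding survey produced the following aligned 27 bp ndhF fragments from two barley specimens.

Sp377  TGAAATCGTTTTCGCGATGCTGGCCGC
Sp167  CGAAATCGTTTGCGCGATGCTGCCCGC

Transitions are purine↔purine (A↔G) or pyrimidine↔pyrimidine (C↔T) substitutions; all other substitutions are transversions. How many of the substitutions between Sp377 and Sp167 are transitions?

1

The sequences differ at positions 1 (T/C, transition), 12 (T/G, transversion), 23 (G/C, transversion).
Of the 3 differences, 1 transition and 2 transversions, so the answer is 1.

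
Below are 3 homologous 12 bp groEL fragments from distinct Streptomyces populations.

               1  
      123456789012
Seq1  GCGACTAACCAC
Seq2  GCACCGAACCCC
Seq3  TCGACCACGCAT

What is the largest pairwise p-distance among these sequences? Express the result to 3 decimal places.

Pairwise Hamming distances:
  Seq1 vs Seq2: 4
  Seq1 vs Seq3: 5
  Seq2 vs Seq3: 8
The largest is 8 mismatches, between Seq2 and Seq3; p = 8/12 = 0.667.

0.667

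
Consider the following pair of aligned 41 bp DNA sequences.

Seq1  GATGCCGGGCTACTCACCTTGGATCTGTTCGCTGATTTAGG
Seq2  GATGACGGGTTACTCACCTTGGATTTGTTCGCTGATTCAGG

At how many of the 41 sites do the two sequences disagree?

4

Mismatches occur at site 5 (C→A), site 10 (C→T), site 25 (C→T), site 38 (T→C).
That gives 4 mismatches out of 41 aligned sites, so the Hamming distance is 4.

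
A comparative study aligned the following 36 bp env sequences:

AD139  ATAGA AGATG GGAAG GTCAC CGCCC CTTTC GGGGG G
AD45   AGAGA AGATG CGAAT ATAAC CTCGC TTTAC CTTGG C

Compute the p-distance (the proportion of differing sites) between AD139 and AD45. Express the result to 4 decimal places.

0.3611

Differing sites — 2:T/G; 11:G/C; 15:G/T; 16:G/A; 18:C/A; 22:G/T; 24:C/G; 26:C/T; 29:T/A; 31:G/C; 32:G/T; 33:G/T; 36:G/C.
There are 13 differences over 36 sites, so p = 13/36 = 0.3611.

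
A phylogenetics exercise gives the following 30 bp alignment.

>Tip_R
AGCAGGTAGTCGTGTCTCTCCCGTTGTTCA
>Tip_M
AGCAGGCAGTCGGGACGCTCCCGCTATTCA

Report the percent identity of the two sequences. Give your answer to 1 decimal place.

The sequences differ at positions 7 (T/C), 13 (T/G), 15 (T/A), 17 (T/G), 24 (T/C), 26 (G/A).
24 of the 30 sites match, so the percent identity is 24/30 × 100 = 80.0%.

80.0%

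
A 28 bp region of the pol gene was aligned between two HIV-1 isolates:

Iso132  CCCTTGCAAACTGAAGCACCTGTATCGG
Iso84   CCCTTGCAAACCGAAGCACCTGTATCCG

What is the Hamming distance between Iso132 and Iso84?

2

Differing sites — 12:T/C; 27:G/C.
That gives 2 mismatches out of 28 aligned sites, so the Hamming distance is 2.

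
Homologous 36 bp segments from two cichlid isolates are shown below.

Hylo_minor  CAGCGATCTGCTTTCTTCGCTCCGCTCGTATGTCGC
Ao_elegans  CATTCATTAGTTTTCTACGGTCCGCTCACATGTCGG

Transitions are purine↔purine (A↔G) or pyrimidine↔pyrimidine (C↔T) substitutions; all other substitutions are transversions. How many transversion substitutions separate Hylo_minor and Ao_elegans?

The sequences differ at positions 3 (G/T, transversion), 4 (C/T, transition), 5 (G/C, transversion), 8 (C/T, transition), 9 (T/A, transversion), 11 (C/T, transition), 17 (T/A, transversion), 20 (C/G, transversion), 28 (G/A, transition), 29 (T/C, transition), 36 (C/G, transversion).
Of the 11 differences, 5 transitions and 6 transversions, so the answer is 6.

6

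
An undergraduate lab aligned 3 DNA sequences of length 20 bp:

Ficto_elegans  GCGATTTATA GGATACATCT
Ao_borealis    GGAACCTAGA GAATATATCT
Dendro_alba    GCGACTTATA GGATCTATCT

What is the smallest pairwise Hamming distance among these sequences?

3

Pairwise Hamming distances:
  Ficto_elegans vs Ao_borealis: 7
  Ficto_elegans vs Dendro_alba: 3
  Ao_borealis vs Dendro_alba: 6
The smallest is 3, between Ficto_elegans and Dendro_alba.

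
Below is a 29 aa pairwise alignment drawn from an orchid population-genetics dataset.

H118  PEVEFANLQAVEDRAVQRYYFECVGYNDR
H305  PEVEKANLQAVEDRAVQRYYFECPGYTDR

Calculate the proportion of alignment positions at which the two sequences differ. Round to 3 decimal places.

Differing sites — 5:F/K; 24:V/P; 27:N/T.
There are 3 differences over 29 sites, so p = 3/29 = 0.103.

0.103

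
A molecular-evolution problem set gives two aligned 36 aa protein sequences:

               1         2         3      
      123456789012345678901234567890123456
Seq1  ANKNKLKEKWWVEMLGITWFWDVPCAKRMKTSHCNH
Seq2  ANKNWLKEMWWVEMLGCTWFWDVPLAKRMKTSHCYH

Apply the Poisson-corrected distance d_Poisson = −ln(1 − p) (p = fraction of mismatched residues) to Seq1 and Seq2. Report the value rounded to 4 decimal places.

Mismatches occur at site 5 (K↔W), site 9 (K↔M), site 17 (I↔C), site 25 (C↔L), site 35 (N↔Y).
p = 5/36 = 0.138889.
d = −ln(1 − 0.138889) = −ln(0.861111) = 0.1495.

0.1495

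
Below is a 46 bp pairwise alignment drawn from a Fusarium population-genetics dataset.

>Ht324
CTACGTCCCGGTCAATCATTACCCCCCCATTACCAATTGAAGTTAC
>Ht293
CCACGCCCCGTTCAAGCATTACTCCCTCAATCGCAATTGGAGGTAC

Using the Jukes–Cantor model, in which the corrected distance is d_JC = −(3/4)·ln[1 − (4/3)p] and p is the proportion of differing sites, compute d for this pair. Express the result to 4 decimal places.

0.2880

Differing sites — 2:T/C; 6:T/C; 11:G/T; 16:T/G; 23:C/T; 27:C/T; 30:T/A; 32:A/C; 33:C/G; 40:A/G; 43:T/G.
p = 11/46 = 0.239130.
d = −0.75 · ln(1 − (4/3)·0.239130) = −0.75 · ln(0.681160) = −0.75 · (-0.383958) = 0.2880.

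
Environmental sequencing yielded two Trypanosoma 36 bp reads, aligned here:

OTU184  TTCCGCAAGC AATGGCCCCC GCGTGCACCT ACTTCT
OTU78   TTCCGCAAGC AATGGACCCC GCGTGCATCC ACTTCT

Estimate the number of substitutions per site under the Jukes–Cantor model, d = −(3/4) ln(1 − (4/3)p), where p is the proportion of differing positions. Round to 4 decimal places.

Mismatches occur at site 16 (C↔A), site 28 (C↔T), site 30 (T↔C).
p = 3/36 = 0.083333.
d = −0.75 · ln(1 − (4/3)·0.083333) = −0.75 · ln(0.888889) = −0.75 · (-0.117783) = 0.0883.

0.0883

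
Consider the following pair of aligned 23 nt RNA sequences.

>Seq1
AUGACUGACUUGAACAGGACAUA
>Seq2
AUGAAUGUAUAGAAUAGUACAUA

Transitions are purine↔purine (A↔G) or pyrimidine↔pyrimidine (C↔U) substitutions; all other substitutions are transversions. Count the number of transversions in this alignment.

Differing sites — 5:C/A (Tv); 8:A/U (Tv); 9:C/A (Tv); 11:U/A (Tv); 15:C/U (Ti); 18:G/U (Tv).
Of the 6 differences, 1 transition and 5 transversions, so the answer is 5.

5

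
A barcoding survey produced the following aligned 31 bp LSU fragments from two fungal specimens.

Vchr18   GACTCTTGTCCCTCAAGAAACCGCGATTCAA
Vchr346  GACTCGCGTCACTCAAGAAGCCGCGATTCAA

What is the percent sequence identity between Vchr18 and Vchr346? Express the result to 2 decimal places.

87.10%

The sequences differ at positions 6 (T/G), 7 (T/C), 11 (C/A), 20 (A/G).
27 of the 31 sites match, so the percent identity is 27/31 × 100 = 87.10%.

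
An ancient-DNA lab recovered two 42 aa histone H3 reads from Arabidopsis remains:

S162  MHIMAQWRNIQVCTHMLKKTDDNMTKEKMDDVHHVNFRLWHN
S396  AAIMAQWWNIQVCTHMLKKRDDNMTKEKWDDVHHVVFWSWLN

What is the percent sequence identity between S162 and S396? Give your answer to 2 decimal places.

78.57%

Differing sites — 1:M/A; 2:H/A; 8:R/W; 20:T/R; 29:M/W; 36:N/V; 38:R/W; 39:L/S; 41:H/L.
33 of the 42 sites match, so the percent identity is 33/42 × 100 = 78.57%.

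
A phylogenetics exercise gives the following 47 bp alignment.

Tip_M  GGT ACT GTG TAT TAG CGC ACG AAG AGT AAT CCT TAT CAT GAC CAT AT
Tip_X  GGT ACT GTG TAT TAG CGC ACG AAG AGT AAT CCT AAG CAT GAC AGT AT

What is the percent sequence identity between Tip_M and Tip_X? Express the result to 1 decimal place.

91.5%

The sequences differ at positions 34 (T/A), 36 (T/G), 43 (C/A), 44 (A/G).
43 of the 47 sites match, so the percent identity is 43/47 × 100 = 91.5%.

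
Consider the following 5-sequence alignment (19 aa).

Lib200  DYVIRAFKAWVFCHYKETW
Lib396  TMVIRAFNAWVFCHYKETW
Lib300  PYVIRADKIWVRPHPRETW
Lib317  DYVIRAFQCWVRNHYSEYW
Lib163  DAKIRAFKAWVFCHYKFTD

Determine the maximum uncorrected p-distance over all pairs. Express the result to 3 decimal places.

Pairwise Hamming distances:
  Lib200 vs Lib396: 3
  Lib200 vs Lib300: 7
  Lib200 vs Lib317: 6
  Lib200 vs Lib163: 4
  Lib396 vs Lib300: 9
  Lib396 vs Lib317: 8
  Lib396 vs Lib163: 6
  Lib300 vs Lib317: 8
  Lib300 vs Lib163: 11
  Lib317 vs Lib163: 10
The largest is 11 mismatches, between Lib300 and Lib163; p = 11/19 = 0.579.

0.579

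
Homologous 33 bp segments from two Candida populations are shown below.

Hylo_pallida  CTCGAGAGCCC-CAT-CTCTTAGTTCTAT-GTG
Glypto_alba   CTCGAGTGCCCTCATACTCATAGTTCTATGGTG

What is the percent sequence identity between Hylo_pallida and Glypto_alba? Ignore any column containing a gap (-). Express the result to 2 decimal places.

Excluding the 3 gap columns leaves 30 comparable sites.
The sequences differ at positions 7 (A/T), 20 (T/A).
28 of the 30 comparable sites match, so the percent identity is 28/30 × 100 = 93.33%.

93.33%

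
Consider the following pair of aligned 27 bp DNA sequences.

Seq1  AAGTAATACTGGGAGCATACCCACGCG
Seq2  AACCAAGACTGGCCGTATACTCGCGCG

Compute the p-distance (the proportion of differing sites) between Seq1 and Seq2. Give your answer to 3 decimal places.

0.296

Mismatches occur at site 3 (G→C), site 4 (T→C), site 7 (T→G), site 13 (G→C), site 14 (A→C), site 16 (C→T), site 21 (C→T), site 23 (A→G).
There are 8 differences over 27 sites, so p = 8/27 = 0.296.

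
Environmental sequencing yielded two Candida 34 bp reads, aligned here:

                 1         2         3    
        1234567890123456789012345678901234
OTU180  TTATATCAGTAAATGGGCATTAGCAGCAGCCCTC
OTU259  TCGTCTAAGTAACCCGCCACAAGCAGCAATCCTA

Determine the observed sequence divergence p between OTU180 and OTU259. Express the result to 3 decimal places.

Mismatches occur at site 2 (T↔C), site 3 (A↔G), site 5 (A↔C), site 7 (C↔A), site 13 (A↔C), site 14 (T↔C), site 15 (G↔C), site 17 (G↔C), site 20 (T↔C), site 21 (T↔A), site 29 (G↔A), site 30 (C↔T), site 34 (C↔A).
There are 13 differences over 34 sites, so p = 13/34 = 0.382.

0.382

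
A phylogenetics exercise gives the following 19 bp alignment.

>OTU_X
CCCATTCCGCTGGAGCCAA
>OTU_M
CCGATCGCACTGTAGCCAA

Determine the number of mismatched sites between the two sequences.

5

The sequences differ at positions 3 (C/G), 6 (T/C), 7 (C/G), 9 (G/A), 13 (G/T).
That gives 5 mismatches out of 19 aligned sites, so the Hamming distance is 5.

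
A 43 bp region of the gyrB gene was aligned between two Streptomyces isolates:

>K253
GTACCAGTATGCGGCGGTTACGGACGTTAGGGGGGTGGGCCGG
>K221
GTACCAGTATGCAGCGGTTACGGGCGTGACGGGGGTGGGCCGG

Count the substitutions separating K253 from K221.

The sequences differ at positions 13 (G/A), 24 (A/G), 28 (T/G), 30 (G/C).
That gives 4 mismatches out of 43 aligned sites, so the Hamming distance is 4.

4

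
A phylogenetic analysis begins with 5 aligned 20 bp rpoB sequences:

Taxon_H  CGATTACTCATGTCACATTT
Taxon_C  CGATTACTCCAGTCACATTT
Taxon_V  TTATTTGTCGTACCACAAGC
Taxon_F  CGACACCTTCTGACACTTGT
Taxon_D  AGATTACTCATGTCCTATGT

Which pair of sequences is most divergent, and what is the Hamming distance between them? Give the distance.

13

Pairwise Hamming distances:
  Taxon_H vs Taxon_C: 2
  Taxon_H vs Taxon_V: 10
  Taxon_H vs Taxon_F: 8
  Taxon_H vs Taxon_D: 4
  Taxon_C vs Taxon_V: 11
  Taxon_C vs Taxon_F: 8
  Taxon_C vs Taxon_D: 6
  Taxon_V vs Taxon_F: 13
  Taxon_V vs Taxon_D: 11
  Taxon_F vs Taxon_D: 10
The largest is 13, between Taxon_V and Taxon_F.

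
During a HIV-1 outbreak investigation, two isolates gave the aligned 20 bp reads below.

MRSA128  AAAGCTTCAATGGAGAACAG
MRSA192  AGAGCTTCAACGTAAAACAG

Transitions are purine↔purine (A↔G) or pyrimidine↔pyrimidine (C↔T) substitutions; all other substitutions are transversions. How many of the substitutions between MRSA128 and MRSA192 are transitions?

The sequences differ at positions 2 (A/G, transition), 11 (T/C, transition), 13 (G/T, transversion), 15 (G/A, transition).
Of the 4 differences, 3 transitions and 1 transversion, so the answer is 3.

3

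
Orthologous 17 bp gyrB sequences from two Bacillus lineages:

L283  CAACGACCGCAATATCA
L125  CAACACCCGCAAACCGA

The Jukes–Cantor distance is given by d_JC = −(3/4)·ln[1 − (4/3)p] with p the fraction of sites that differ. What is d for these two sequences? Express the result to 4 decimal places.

The sequences differ at positions 5 (G/A), 6 (A/C), 13 (T/A), 14 (A/C), 15 (T/C), 16 (C/G).
p = 6/17 = 0.352941.
d = −0.75 · ln(1 − (4/3)·0.352941) = −0.75 · ln(0.529412) = −0.75 · (-0.635988) = 0.4770.

0.4770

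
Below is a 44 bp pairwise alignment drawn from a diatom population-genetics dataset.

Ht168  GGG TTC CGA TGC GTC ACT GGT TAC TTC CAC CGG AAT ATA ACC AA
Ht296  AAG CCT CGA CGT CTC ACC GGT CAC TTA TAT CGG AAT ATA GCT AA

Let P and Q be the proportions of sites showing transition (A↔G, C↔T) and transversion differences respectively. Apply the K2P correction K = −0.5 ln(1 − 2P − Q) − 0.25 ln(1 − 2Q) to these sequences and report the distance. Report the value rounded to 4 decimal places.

0.5296

The sequences differ at positions 1 (G/A, transition), 2 (G/A, transition), 4 (T/C, transition), 5 (T/C, transition), 6 (C/T, transition), 10 (T/C, transition), 12 (C/T, transition), 13 (G/C, transversion), 18 (T/C, transition), 22 (T/C, transition), 27 (C/A, transversion), 28 (C/T, transition), 30 (C/T, transition), 40 (A/G, transition), 42 (C/T, transition).
Of the 15 differences, 13 transitions and 2 transversions over 44 sites: P = 13/44 = 0.295455, Q = 2/44 = 0.045455.
d = −0.5·ln(0.363635) − 0.25·ln(0.909090) = −0.5·(-1.011605) − 0.25·(-0.095311) = 0.5296.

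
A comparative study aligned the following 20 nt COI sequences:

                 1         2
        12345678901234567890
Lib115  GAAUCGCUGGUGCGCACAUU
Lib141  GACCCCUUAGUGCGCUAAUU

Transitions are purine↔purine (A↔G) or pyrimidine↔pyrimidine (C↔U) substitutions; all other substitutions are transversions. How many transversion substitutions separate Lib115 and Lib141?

4

The sequences differ at positions 3 (A/C, transversion), 4 (U/C, transition), 6 (G/C, transversion), 7 (C/U, transition), 9 (G/A, transition), 16 (A/U, transversion), 17 (C/A, transversion).
Of the 7 differences, 3 transitions and 4 transversions, so the answer is 4.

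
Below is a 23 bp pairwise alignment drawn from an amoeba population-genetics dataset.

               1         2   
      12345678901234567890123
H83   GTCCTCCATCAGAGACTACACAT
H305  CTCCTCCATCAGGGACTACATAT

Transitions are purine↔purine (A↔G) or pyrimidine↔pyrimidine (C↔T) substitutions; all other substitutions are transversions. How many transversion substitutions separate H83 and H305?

The sequences differ at positions 1 (G/C, transversion), 13 (A/G, transition), 21 (C/T, transition).
Of the 3 differences, 2 transitions and 1 transversion, so the answer is 1.

1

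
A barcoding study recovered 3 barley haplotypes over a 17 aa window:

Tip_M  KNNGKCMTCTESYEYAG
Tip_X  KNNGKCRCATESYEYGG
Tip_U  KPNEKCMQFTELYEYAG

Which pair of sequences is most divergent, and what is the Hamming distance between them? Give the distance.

7

Pairwise Hamming distances:
  Tip_M vs Tip_X: 4
  Tip_M vs Tip_U: 5
  Tip_X vs Tip_U: 7
The largest is 7, between Tip_X and Tip_U.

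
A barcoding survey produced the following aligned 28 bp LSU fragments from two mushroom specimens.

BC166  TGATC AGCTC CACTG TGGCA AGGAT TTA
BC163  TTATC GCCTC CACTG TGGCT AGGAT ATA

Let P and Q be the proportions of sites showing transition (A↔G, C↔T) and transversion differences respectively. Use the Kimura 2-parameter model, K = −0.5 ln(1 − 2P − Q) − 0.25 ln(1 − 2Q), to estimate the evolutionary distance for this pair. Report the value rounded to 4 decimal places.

Mismatches occur at site 2 (G/T, transversion), site 6 (A/G, transition), site 7 (G/C, transversion), site 20 (A/T, transversion), site 26 (T/A, transversion).
Of the 5 differences, 1 transition and 4 transversions over 28 sites: P = 1/28 = 0.035714, Q = 4/28 = 0.142857.
d = −0.5·ln(0.785715) − 0.25·ln(0.714286) = −0.5·(-0.241161) − 0.25·(-0.336472) = 0.2047.

0.2047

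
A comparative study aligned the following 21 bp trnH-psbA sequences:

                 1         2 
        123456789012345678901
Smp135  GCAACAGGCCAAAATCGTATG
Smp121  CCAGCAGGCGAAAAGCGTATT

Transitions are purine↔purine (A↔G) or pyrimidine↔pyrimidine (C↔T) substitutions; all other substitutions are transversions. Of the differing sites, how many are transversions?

Mismatches occur at site 1 (G↔C, transversion), site 4 (A↔G, transition), site 10 (C↔G, transversion), site 15 (T↔G, transversion), site 21 (G↔T, transversion).
Of the 5 differences, 1 transition and 4 transversions, so the answer is 4.

4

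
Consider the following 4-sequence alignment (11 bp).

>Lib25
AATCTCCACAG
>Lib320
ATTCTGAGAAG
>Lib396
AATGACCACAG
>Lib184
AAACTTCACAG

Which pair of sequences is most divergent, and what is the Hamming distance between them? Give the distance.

7

Pairwise Hamming distances:
  Lib25 vs Lib320: 5
  Lib25 vs Lib396: 2
  Lib25 vs Lib184: 2
  Lib320 vs Lib396: 7
  Lib320 vs Lib184: 6
  Lib396 vs Lib184: 4
The largest is 7, between Lib320 and Lib396.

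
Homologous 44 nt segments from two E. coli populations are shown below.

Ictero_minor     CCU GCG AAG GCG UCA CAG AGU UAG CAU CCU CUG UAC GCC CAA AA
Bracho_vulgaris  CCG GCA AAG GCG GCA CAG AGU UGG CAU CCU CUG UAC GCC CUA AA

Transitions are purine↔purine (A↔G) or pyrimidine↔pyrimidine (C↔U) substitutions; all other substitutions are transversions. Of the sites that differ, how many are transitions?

2

The sequences differ at positions 3 (U/G, transversion), 6 (G/A, transition), 13 (U/G, transversion), 23 (A/G, transition), 41 (A/U, transversion).
Of the 5 differences, 2 transitions and 3 transversions, so the answer is 2.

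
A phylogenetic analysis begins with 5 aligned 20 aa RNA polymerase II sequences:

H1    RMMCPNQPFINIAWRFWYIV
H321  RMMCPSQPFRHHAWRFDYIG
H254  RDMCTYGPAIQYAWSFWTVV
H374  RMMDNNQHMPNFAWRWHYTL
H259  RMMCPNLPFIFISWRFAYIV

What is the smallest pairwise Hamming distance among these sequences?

4

Pairwise Hamming distances:
  H1 vs H321: 6
  H1 vs H254: 10
  H1 vs H374: 10
  H1 vs H259: 4
  H321 vs H254: 13
  H321 vs H374: 12
  H321 vs H259: 8
  H254 vs H374: 16
  H254 vs H259: 12
  H374 vs H259: 13
The smallest is 4, between H1 and H259.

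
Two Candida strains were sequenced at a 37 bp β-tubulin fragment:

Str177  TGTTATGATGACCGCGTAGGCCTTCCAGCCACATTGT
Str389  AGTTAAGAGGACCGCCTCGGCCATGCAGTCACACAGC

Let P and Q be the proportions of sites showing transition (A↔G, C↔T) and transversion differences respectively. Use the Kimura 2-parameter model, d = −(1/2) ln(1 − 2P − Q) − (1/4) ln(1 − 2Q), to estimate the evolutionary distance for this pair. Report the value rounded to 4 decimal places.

Differing sites — 1:T/A (Tv); 6:T/A (Tv); 9:T/G (Tv); 16:G/C (Tv); 18:A/C (Tv); 23:T/A (Tv); 25:C/G (Tv); 29:C/T (Ti); 34:T/C (Ti); 35:T/A (Tv); 37:T/C (Ti).
Of the 11 differences, 3 transitions and 8 transversions over 37 sites: P = 3/37 = 0.081081, Q = 8/37 = 0.216216.
d = −0.5·ln(0.621622) − 0.25·ln(0.567568) = −0.5·(-0.475423) − 0.25·(-0.566395) = 0.3793.

0.3793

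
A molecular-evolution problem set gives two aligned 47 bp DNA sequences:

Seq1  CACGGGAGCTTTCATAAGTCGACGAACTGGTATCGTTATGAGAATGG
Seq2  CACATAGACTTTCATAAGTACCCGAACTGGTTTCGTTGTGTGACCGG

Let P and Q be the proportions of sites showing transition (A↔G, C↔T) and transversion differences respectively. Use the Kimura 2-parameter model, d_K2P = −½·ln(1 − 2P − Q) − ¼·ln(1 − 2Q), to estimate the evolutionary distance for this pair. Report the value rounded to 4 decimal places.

0.3474

Mismatches occur at site 4 (G/A, transition), site 5 (G/T, transversion), site 6 (G/A, transition), site 7 (A/G, transition), site 8 (G/A, transition), site 20 (C/A, transversion), site 21 (G/C, transversion), site 22 (A/C, transversion), site 32 (A/T, transversion), site 38 (A/G, transition), site 41 (A/T, transversion), site 44 (A/C, transversion), site 45 (T/C, transition).
Of the 13 differences, 6 transitions and 7 transversions over 47 sites: P = 6/47 = 0.127660, Q = 7/47 = 0.148936.
d = −0.5·ln(0.595744) − 0.25·ln(0.702128) = −0.5·(-0.517944) − 0.25·(-0.353640) = 0.3474.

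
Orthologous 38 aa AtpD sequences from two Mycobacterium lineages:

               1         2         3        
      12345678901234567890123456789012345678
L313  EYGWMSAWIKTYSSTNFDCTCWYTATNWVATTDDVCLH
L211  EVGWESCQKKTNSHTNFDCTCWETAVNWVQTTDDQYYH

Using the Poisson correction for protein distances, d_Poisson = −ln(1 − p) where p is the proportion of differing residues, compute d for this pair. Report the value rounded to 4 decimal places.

0.4187

Mismatches occur at site 2 (Y/V), site 5 (M/E), site 7 (A/C), site 8 (W/Q), site 9 (I/K), site 12 (Y/N), site 14 (S/H), site 23 (Y/E), site 26 (T/V), site 30 (A/Q), site 35 (V/Q), site 36 (C/Y), site 37 (L/Y).
p = 13/38 = 0.342105.
d = −ln(1 − 0.342105) = −ln(0.657895) = 0.4187.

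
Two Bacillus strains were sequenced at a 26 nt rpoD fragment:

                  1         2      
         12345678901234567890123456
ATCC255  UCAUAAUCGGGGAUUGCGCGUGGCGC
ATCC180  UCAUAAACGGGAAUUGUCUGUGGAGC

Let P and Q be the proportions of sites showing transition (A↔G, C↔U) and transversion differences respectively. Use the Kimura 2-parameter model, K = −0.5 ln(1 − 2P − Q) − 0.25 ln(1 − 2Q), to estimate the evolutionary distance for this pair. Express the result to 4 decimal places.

The sequences differ at positions 7 (U/A, transversion), 12 (G/A, transition), 17 (C/U, transition), 18 (G/C, transversion), 19 (C/U, transition), 24 (C/A, transversion).
Of the 6 differences, 3 transitions and 3 transversions over 26 sites: P = 3/26 = 0.115385, Q = 3/26 = 0.115385.
d = −0.5·ln(0.653845) − 0.25·ln(0.769230) = −0.5·(-0.424885) − 0.25·(-0.262365) = 0.2780.

0.2780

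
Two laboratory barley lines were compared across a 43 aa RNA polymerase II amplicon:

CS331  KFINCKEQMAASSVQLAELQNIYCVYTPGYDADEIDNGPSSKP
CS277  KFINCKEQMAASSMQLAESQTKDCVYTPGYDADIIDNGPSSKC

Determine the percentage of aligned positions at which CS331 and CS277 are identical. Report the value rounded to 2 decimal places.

83.72%

The sequences differ at positions 14 (V/M), 19 (L/S), 21 (N/T), 22 (I/K), 23 (Y/D), 34 (E/I), 43 (P/C).
36 of the 43 sites match, so the percent identity is 36/43 × 100 = 83.72%.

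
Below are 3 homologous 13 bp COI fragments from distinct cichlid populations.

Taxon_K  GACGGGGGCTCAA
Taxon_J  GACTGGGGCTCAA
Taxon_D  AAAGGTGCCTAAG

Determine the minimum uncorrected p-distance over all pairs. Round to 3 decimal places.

Pairwise Hamming distances:
  Taxon_K vs Taxon_J: 1
  Taxon_K vs Taxon_D: 6
  Taxon_J vs Taxon_D: 7
The smallest is 1 mismatch, between Taxon_K and Taxon_J; p = 1/13 = 0.077.

0.077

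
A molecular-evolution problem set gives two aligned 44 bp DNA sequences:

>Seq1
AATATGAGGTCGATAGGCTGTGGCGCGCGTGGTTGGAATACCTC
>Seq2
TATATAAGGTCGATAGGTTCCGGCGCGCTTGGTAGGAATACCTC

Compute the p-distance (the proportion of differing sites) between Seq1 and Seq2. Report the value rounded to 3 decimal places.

0.159

Differing sites — 1:A/T; 6:G/A; 18:C/T; 20:G/C; 21:T/C; 29:G/T; 34:T/A.
There are 7 differences over 44 sites, so p = 7/44 = 0.159.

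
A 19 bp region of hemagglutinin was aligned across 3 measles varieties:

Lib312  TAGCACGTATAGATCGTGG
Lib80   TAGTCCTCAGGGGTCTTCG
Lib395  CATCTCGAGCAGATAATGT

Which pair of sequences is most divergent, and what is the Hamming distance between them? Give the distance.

Pairwise Hamming distances:
  Lib312 vs Lib80: 9
  Lib312 vs Lib395: 9
  Lib80 vs Lib395: 14
The largest is 14, between Lib80 and Lib395.

14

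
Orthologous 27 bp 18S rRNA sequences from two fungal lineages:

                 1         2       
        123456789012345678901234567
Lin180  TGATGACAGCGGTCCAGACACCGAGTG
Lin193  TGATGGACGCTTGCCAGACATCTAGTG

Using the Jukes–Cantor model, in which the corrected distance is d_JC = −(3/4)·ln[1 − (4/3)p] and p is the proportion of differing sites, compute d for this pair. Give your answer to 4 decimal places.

Differing sites — 6:A/G; 7:C/A; 8:A/C; 11:G/T; 12:G/T; 13:T/G; 21:C/T; 23:G/T.
p = 8/27 = 0.296296.
d = −0.75 · ln(1 − (4/3)·0.296296) = −0.75 · ln(0.604939) = −0.75 · (-0.502628) = 0.3770.

0.3770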